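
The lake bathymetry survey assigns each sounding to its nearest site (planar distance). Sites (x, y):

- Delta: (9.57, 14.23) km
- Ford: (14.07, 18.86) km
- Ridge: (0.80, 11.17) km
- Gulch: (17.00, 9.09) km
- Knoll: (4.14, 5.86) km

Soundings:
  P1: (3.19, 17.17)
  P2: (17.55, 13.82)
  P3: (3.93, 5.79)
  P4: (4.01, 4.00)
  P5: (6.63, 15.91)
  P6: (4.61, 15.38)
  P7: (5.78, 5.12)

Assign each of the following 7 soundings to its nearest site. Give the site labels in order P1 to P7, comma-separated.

P1 → Ridge (d²=41.71)
P2 → Gulch (d²=22.68)
P3 → Knoll (d²=0.05)
P4 → Knoll (d²=3.48)
P5 → Delta (d²=11.47)
P6 → Delta (d²=25.92)
P7 → Knoll (d²=3.24)

Ridge, Gulch, Knoll, Knoll, Delta, Delta, Knoll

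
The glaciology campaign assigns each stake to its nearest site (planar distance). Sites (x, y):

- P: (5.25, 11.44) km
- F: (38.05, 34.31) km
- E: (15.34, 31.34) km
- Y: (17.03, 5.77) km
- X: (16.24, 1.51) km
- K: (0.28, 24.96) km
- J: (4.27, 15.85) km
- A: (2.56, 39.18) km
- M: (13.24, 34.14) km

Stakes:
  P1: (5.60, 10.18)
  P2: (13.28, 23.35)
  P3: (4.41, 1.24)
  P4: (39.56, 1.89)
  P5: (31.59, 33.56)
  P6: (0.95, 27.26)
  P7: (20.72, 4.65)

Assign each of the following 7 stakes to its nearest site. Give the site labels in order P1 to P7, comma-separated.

P, E, P, Y, F, K, Y

P1 → P (d²=1.71)
P2 → E (d²=68.08)
P3 → P (d²=104.75)
P4 → Y (d²=522.66)
P5 → F (d²=42.29)
P6 → K (d²=5.74)
P7 → Y (d²=14.87)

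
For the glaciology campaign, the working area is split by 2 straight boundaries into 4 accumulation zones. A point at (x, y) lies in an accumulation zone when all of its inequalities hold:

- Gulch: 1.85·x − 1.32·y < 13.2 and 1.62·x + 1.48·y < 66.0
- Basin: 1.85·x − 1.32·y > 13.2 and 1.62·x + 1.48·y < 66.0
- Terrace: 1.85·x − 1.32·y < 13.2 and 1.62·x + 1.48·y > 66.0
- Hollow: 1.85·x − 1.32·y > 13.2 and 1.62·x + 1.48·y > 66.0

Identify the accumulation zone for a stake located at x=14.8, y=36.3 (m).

Terrace

1.85·14.8 − 1.32·36.3 = -20.536, which is < 13.2
1.62·14.8 + 1.48·36.3 = 77.700, which is > 66.0
This sign pattern matches Terrace.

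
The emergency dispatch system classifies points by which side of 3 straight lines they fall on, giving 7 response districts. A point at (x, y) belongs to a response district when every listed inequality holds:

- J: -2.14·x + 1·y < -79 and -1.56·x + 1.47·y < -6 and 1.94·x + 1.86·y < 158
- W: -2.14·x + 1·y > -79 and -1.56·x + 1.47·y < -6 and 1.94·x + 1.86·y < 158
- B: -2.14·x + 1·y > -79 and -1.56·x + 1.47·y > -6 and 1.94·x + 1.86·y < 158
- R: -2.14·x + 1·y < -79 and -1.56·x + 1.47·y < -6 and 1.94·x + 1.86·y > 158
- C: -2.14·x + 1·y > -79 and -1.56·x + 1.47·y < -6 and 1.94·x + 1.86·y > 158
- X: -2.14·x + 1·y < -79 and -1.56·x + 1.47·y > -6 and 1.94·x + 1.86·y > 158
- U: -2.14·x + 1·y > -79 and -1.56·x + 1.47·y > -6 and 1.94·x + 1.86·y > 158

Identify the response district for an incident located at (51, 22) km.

-2.14·51 + 1·22 = -87.140, which is < -79
-1.56·51 + 1.47·22 = -47.220, which is < -6
1.94·51 + 1.86·22 = 139.860, which is < 158
This sign pattern matches J.

J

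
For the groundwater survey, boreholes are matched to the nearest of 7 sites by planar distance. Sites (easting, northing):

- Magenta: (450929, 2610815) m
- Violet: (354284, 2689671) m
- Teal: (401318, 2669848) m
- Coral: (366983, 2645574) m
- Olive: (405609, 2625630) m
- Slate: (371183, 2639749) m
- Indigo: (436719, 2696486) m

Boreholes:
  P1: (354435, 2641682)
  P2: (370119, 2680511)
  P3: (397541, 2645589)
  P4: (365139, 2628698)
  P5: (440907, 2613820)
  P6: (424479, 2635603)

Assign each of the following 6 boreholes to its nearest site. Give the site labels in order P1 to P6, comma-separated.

P1 → Coral (d²=172599968.00)
P2 → Violet (d²=334652825.00)
P3 → Olive (d²=463454305.00)
P4 → Slate (d²=158654537.00)
P5 → Magenta (d²=109470509.00)
P6 → Olive (d²=455537629.00)

Coral, Violet, Olive, Slate, Magenta, Olive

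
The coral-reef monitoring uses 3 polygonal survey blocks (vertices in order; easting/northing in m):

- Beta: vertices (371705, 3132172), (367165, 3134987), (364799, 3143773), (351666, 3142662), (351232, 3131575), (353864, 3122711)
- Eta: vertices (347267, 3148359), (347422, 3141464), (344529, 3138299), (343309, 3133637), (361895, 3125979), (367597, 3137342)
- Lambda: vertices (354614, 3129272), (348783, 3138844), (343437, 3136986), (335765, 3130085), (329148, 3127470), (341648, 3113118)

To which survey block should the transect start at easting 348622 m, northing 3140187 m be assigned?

Cast a ray rightward from (348622, 3140187). For each polygon, the edges (by vertex number in listed order) whose endpoints lie on opposite sides of northing = 3140187, where each meets that height, and whether that is right or left of the point:
Beta: 2–3 at easting≈365764.7 (right), 4–5 at easting≈351569.1 (right) → 2 crossings.
Eta: 2–3 at easting≈346254.7 (left), 6–1 at easting≈362347.0 (right) → 1 crossing.
Lambda: no edge straddles that height → 0 crossings.
Only Eta has an odd count, so the point is inside Eta.

Eta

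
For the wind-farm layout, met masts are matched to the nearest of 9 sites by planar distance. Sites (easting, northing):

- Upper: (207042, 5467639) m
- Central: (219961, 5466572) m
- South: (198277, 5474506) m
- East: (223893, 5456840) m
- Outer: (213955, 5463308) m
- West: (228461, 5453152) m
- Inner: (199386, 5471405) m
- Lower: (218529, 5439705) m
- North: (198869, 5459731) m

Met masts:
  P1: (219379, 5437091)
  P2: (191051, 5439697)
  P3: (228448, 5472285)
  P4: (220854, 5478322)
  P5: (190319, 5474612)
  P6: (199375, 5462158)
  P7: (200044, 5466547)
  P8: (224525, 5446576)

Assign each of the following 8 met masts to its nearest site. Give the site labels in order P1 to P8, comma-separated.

Lower, North, Central, Central, South, North, Inner, West

P1 → Lower (d²=7555496.00)
P2 → North (d²=462482280.00)
P3 → Central (d²=104667538.00)
P4 → Central (d²=138859949.00)
P5 → South (d²=63341000.00)
P6 → North (d²=6146365.00)
P7 → Inner (d²=24033128.00)
P8 → West (d²=58735872.00)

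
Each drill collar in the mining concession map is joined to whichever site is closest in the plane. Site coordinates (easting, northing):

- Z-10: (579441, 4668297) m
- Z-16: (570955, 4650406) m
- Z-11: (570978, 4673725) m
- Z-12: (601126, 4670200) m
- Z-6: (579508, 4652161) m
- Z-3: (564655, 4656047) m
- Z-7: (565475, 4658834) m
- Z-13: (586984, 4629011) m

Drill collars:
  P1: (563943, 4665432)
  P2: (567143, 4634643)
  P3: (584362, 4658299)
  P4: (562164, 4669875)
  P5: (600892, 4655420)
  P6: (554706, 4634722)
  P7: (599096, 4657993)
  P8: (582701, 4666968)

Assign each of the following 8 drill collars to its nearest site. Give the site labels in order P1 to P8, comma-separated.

P1 → Z-7 (d²=45880628.00)
P2 → Z-16 (d²=263003513.00)
P3 → Z-6 (d²=61236360.00)
P4 → Z-11 (d²=92509096.00)
P5 → Z-12 (d²=218503156.00)
P6 → Z-16 (d²=510017857.00)
P7 → Z-12 (d²=153131749.00)
P8 → Z-10 (d²=12393841.00)

Z-7, Z-16, Z-6, Z-11, Z-12, Z-16, Z-12, Z-10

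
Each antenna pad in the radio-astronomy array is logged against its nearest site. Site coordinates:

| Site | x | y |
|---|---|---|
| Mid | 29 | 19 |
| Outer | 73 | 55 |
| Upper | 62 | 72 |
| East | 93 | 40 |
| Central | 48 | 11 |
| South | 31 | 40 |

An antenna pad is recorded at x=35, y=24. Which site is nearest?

Squared distances to each site:
Mid: 61.000; Outer: 2405.000; Upper: 3033.000; East: 3620.000; Central: 338.000; South: 272.000.
Minimum at Mid.

Mid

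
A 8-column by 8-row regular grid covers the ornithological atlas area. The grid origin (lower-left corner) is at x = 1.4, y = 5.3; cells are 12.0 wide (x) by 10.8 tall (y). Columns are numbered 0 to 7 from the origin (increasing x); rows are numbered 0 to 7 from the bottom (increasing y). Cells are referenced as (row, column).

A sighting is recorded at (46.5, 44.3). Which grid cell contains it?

Column index: ⌊(46.5 − 1.4) / 12.0⌋ = ⌊3.758⌋ = 3
Row offset from origin: ⌊(44.3 − 5.3) / 10.8⌋ = ⌊3.611⌋ = 3 → row 3

(3, 3)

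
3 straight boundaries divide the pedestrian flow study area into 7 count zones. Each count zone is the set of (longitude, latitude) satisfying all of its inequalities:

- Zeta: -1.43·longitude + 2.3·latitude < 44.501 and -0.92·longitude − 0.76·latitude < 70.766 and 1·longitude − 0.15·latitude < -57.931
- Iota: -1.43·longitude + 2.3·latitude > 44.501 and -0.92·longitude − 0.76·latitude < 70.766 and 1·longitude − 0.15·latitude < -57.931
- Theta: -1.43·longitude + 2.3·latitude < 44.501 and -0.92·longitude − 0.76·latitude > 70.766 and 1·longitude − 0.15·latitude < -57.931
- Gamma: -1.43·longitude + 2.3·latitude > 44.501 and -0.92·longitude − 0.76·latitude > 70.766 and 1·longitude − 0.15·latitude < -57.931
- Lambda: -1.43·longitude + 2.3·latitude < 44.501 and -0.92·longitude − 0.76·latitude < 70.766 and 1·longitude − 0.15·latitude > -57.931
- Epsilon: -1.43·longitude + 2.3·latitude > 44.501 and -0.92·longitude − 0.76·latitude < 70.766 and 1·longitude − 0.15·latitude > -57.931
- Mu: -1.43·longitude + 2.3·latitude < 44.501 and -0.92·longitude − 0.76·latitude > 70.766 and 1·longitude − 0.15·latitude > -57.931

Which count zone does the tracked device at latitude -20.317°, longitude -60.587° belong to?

-1.43·-60.587 + 2.3·-20.317 = 39.910, which is < 44.501
-0.92·-60.587 − 0.76·-20.317 = 71.181, which is > 70.766
1·-60.587 − 0.15·-20.317 = -57.539, which is > -57.931
This sign pattern matches Mu.

Mu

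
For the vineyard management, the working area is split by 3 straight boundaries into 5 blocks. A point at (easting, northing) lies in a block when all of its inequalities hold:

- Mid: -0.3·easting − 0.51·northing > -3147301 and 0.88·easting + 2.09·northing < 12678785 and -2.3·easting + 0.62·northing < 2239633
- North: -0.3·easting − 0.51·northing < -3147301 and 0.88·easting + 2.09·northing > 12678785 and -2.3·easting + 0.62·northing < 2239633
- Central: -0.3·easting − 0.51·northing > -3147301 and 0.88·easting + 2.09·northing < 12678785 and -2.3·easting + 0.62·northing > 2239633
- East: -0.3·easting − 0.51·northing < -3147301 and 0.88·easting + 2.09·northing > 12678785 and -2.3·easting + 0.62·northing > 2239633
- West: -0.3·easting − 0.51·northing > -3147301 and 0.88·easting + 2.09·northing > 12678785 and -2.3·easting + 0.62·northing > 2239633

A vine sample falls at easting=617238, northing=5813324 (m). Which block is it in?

-0.3·617238 − 0.51·5813324 = -3149966.640, which is < -3147301
0.88·617238 + 2.09·5813324 = 12693016.600, which is > 12678785
-2.3·617238 + 0.62·5813324 = 2184613.480, which is < 2239633
This sign pattern matches North.

North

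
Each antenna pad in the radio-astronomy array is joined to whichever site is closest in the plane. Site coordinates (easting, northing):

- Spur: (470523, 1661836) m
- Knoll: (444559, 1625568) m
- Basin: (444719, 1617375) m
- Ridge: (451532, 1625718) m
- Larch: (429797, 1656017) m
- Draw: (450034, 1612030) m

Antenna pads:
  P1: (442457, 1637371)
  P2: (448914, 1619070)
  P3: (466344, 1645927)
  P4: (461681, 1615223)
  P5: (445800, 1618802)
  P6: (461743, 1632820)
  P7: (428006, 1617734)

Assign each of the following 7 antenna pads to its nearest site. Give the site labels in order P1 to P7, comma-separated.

Knoll, Basin, Spur, Draw, Basin, Ridge, Basin

P1 → Knoll (d²=143729213.00)
P2 → Basin (d²=20471050.00)
P3 → Spur (d²=270560322.00)
P4 → Draw (d²=145847858.00)
P5 → Basin (d²=3204890.00)
P6 → Ridge (d²=154702925.00)
P7 → Basin (d²=279453250.00)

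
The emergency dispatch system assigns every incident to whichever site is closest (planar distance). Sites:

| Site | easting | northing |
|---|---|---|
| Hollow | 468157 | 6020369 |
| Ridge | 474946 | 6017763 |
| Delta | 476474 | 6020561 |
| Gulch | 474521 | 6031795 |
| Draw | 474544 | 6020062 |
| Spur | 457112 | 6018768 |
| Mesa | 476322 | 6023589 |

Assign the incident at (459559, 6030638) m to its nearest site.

Spur

Squared distances to each site:
Hollow: 179377965.000; Ridge: 402525394.000; Delta: 387663154.000; Gulch: 225200093.000; Draw: 336402001.000; Spur: 146884709.000; Mesa: 330686570.000.
Minimum at Spur.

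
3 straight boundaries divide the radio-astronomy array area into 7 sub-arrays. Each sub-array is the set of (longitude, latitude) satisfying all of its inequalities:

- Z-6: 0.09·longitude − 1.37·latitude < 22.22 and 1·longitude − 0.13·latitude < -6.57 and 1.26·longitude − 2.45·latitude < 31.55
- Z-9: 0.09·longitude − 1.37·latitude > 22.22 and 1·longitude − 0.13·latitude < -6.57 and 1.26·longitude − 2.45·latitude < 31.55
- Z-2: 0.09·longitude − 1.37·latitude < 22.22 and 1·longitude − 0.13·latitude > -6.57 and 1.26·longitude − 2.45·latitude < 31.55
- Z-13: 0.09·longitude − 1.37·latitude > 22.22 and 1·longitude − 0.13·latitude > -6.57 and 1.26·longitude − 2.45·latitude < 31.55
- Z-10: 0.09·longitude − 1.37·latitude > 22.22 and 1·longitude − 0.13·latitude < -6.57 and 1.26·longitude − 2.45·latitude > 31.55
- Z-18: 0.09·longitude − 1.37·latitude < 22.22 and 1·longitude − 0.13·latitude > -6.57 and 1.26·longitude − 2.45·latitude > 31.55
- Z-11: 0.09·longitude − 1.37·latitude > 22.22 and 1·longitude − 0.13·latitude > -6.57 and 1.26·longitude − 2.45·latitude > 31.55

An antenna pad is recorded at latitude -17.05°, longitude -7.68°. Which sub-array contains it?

Z-11

0.09·-7.68 − 1.37·-17.05 = 22.667, which is > 22.22
1·-7.68 − 0.13·-17.05 = -5.463, which is > -6.57
1.26·-7.68 − 2.45·-17.05 = 32.096, which is > 31.55
This sign pattern matches Z-11.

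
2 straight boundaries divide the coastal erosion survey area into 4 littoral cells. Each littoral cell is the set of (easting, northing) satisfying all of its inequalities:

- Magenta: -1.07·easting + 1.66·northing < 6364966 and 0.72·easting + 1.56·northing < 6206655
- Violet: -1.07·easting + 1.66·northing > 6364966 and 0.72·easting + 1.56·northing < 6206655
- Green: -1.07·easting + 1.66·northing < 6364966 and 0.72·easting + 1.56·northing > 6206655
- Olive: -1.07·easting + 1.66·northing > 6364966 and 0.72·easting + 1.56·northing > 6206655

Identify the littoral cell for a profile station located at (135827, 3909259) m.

-1.07·135827 + 1.66·3909259 = 6344035.050, which is < 6364966
0.72·135827 + 1.56·3909259 = 6196239.480, which is < 6206655
This sign pattern matches Magenta.

Magenta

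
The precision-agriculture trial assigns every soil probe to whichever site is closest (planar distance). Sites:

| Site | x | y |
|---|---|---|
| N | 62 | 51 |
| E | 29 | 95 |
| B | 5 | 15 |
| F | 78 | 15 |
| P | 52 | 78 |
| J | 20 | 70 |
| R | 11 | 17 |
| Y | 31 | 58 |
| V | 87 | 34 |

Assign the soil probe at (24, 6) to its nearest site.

Squared distances to each site:
N: 3469.000; E: 7946.000; B: 442.000; F: 2997.000; P: 5968.000; J: 4112.000; R: 290.000; Y: 2753.000; V: 4753.000.
Minimum at R.

R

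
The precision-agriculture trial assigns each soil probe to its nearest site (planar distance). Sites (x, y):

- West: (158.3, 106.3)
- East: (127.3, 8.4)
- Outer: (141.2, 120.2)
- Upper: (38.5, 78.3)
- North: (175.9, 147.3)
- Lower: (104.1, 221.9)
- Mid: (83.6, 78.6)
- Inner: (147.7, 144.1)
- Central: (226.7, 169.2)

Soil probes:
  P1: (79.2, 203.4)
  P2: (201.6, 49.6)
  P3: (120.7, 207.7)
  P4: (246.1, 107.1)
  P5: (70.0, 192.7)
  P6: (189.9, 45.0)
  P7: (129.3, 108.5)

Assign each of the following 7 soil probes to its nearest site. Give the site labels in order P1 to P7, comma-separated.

P1 → Lower (d²=962.26)
P2 → West (d²=5089.78)
P3 → Lower (d²=477.20)
P4 → Central (d²=4232.77)
P5 → Lower (d²=2015.45)
P6 → West (d²=4756.25)
P7 → Outer (d²=278.50)

Lower, West, Lower, Central, Lower, West, Outer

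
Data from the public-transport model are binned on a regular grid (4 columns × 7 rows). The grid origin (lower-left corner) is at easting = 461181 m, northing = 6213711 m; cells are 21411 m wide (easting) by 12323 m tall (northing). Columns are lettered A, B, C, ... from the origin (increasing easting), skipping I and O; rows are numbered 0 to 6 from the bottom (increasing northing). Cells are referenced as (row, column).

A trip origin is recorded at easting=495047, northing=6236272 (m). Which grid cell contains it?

Column index: ⌊(495047 − 461181) / 21411⌋ = ⌊1.582⌋ = 1 → column B
Row offset from origin: ⌊(6236272 − 6213711) / 12323⌋ = ⌊1.831⌋ = 1 → row 1

(1, B)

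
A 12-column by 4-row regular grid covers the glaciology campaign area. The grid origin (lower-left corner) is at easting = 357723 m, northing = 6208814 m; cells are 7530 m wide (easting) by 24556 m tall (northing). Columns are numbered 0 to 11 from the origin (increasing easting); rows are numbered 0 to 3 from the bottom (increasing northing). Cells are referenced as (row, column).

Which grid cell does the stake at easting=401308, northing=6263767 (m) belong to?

(2, 5)

Column index: ⌊(401308 − 357723) / 7530⌋ = ⌊5.788⌋ = 5
Row offset from origin: ⌊(6263767 − 6208814) / 24556⌋ = ⌊2.238⌋ = 2 → row 2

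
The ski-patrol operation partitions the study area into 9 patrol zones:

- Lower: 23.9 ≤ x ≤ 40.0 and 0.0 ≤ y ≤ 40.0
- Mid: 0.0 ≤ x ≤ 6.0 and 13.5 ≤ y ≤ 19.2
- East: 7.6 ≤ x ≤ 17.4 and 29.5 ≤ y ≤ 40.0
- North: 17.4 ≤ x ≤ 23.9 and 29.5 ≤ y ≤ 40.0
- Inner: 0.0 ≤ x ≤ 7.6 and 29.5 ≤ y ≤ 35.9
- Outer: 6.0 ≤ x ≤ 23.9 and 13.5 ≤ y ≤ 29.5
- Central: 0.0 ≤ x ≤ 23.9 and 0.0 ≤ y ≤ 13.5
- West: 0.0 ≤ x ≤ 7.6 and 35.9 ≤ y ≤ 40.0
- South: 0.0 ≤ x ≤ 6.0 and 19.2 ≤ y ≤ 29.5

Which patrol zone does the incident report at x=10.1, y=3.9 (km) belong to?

Central

The point has x = 10.1 and y = 3.9.
Only Central satisfies 0.0 ≤ x ≤ 23.9 and 0.0 ≤ y ≤ 13.5.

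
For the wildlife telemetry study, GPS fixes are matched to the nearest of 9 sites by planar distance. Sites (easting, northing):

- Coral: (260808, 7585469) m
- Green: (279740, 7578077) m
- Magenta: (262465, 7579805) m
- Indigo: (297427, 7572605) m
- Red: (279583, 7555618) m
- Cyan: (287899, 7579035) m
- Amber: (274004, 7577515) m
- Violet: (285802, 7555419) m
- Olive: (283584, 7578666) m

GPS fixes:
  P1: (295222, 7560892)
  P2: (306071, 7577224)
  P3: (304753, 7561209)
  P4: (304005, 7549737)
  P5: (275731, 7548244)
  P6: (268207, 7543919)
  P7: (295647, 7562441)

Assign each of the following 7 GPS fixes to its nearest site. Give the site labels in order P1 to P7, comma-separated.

Violet, Indigo, Indigo, Violet, Red, Red, Indigo

P1 → Violet (d²=118690129.00)
P2 → Indigo (d²=96053897.00)
P3 → Indigo (d²=183539092.00)
P4 → Violet (d²=363634333.00)
P5 → Red (d²=69213780.00)
P6 → Red (d²=266279977.00)
P7 → Indigo (d²=106475296.00)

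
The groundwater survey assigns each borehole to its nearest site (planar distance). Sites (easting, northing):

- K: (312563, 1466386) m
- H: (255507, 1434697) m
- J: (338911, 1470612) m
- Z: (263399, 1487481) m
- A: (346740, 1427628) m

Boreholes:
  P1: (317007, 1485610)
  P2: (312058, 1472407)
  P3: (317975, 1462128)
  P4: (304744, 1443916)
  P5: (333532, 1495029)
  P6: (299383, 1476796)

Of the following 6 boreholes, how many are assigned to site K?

P1 → K
P2 → K
P3 → K
P4 → K
P5 → J
P6 → K
5 of the 6 go to K.

5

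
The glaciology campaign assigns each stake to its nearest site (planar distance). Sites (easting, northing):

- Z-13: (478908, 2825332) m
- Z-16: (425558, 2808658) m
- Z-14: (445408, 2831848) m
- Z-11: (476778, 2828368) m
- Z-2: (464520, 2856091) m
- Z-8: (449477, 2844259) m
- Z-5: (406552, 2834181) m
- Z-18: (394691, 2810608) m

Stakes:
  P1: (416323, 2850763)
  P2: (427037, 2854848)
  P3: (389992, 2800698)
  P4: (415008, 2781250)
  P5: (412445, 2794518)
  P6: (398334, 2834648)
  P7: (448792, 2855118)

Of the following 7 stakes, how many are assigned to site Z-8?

P1 → Z-5
P2 → Z-8
P3 → Z-18
P4 → Z-16
P5 → Z-16
P6 → Z-5
P7 → Z-8
2 of the 7 go to Z-8.

2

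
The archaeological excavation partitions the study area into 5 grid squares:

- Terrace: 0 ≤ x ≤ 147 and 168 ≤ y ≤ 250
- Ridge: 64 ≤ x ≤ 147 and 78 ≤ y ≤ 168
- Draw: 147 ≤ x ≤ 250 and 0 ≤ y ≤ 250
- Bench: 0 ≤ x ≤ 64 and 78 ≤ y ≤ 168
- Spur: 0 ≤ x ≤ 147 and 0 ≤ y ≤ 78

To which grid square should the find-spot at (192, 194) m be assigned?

Draw

The point has x = 192 and y = 194.
Only Draw satisfies 147 ≤ x ≤ 250 and 0 ≤ y ≤ 250.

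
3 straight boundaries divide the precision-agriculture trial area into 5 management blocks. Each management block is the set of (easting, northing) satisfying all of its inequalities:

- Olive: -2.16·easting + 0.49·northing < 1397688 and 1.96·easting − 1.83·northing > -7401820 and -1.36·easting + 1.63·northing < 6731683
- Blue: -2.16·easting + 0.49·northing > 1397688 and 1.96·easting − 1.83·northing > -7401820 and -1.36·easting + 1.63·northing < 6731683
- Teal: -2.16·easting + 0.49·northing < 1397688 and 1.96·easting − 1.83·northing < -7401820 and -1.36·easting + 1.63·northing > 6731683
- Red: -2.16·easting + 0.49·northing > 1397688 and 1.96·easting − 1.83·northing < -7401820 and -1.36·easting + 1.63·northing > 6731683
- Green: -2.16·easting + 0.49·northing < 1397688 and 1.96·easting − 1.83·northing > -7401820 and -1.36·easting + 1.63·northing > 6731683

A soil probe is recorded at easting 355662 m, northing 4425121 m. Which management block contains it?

Blue

-2.16·355662 + 0.49·4425121 = 1400079.370, which is > 1397688
1.96·355662 − 1.83·4425121 = -7400873.910, which is > -7401820
-1.36·355662 + 1.63·4425121 = 6729246.910, which is < 6731683
This sign pattern matches Blue.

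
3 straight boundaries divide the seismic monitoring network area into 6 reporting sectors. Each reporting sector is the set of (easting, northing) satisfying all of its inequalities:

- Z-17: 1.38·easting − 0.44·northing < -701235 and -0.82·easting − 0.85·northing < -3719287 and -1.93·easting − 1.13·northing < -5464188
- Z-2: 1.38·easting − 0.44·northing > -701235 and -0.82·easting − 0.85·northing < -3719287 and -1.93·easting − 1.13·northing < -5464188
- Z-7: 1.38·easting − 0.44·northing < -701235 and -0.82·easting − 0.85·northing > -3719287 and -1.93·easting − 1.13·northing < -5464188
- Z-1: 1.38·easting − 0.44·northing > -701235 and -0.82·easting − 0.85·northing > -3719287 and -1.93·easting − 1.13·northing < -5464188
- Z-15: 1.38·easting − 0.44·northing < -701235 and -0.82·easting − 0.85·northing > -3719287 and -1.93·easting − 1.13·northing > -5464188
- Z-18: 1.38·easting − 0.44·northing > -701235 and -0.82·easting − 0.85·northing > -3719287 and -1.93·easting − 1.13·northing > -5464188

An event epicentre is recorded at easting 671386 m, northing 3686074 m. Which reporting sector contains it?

Z-18

1.38·671386 − 0.44·3686074 = -695359.880, which is > -701235
-0.82·671386 − 0.85·3686074 = -3683699.420, which is > -3719287
-1.93·671386 − 1.13·3686074 = -5461038.600, which is > -5464188
This sign pattern matches Z-18.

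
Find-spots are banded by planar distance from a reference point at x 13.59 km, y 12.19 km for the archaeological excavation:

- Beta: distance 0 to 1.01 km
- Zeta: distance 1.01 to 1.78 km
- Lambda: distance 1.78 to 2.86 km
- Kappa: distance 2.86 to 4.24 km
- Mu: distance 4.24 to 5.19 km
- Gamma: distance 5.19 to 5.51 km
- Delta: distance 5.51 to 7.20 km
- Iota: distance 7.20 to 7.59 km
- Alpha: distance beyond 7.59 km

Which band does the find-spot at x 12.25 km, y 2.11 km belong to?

Alpha

Distance = √((12.25−13.59)² + (2.11−12.19)²) = √(1.796 + 101.606) = 10.169 km.
7.59 ≤ 10.169 < ∞ → Alpha.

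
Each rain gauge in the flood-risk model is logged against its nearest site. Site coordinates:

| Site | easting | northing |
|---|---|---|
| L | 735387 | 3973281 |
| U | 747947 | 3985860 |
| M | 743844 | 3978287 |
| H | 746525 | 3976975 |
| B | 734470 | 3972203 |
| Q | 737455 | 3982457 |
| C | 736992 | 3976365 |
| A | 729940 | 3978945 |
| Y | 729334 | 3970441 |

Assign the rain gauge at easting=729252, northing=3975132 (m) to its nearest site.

A

Squared distances to each site:
L: 41064426.000; U: 464593009.000; M: 222880489.000; H: 301753178.000; B: 35806565.000; Q: 120944834.000; C: 61427889.000; A: 15012313.000; Y: 22012205.000.
Minimum at A.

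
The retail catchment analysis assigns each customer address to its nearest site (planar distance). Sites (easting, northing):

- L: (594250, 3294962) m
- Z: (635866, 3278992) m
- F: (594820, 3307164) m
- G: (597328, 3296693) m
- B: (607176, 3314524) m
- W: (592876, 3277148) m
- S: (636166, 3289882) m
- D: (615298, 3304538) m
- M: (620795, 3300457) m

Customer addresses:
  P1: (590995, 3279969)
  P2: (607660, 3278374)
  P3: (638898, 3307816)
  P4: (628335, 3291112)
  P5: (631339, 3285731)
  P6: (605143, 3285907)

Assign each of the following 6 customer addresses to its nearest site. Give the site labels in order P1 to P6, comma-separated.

P1 → W (d²=11496202.00)
P2 → W (d²=220069732.00)
P3 → S (d²=329092180.00)
P4 → S (d²=62837461.00)
P5 → S (d²=40530730.00)
P6 → G (d²=177412021.00)

W, W, S, S, S, G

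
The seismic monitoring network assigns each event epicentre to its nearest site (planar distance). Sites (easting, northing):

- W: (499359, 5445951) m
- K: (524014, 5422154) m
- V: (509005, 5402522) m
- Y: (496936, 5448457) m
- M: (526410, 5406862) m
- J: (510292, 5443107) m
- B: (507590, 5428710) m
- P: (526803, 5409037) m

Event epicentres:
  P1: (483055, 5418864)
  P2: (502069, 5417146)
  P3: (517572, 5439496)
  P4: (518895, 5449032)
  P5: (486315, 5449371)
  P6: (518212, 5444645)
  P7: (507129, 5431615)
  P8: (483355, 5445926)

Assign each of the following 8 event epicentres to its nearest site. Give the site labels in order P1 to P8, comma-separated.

P1 → B (d²=698909941.00)
P2 → B (d²=164207537.00)
P3 → J (d²=66037721.00)
P4 → J (d²=109117234.00)
P5 → Y (d²=113641037.00)
P6 → J (d²=65091844.00)
P7 → B (d²=8651546.00)
P8 → Y (d²=190849522.00)

B, B, J, J, Y, J, B, Y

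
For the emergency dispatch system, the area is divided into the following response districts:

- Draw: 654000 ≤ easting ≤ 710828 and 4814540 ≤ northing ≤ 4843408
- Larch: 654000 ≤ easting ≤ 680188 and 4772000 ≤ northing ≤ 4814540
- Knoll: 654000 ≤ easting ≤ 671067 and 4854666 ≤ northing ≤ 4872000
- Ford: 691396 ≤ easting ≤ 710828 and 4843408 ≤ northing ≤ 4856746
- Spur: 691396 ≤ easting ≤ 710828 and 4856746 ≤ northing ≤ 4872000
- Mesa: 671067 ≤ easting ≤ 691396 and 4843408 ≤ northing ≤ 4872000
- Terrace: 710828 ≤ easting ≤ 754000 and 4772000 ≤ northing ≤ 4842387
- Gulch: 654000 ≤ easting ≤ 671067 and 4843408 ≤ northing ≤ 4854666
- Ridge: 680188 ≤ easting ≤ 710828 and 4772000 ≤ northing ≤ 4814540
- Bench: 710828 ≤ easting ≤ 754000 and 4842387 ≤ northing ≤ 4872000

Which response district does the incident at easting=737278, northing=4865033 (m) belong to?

The point has easting = 737278 and northing = 4865033.
Only Bench satisfies 710828 ≤ easting ≤ 754000 and 4842387 ≤ northing ≤ 4872000.

Bench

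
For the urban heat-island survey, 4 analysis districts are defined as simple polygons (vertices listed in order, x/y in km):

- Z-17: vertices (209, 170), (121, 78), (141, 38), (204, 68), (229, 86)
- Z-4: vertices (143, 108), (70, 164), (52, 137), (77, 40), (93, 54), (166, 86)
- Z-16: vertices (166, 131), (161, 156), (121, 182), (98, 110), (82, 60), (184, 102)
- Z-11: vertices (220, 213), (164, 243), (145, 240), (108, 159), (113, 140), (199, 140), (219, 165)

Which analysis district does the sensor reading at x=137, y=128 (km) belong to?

Z-16

Cast a ray rightward from (137, 128). For each polygon, the edges (by vertex number in listed order) whose endpoints lie on opposite sides of y = 128, where each meets that height, and whether that is right or left of the point:
Z-17: 1–2 at x≈168.8 (right), 5–1 at x≈219.0 (right) → 2 crossings.
Z-4: 1–2 at x≈116.9 (left), 3–4 at x≈54.3 (left) → 0 crossings.
Z-16: 3–4 at x≈103.8 (left), 6–1 at x≈167.9 (right) → 1 crossing.
Z-11: no edge straddles that height → 0 crossings.
Only Z-16 has an odd count, so the point is inside Z-16.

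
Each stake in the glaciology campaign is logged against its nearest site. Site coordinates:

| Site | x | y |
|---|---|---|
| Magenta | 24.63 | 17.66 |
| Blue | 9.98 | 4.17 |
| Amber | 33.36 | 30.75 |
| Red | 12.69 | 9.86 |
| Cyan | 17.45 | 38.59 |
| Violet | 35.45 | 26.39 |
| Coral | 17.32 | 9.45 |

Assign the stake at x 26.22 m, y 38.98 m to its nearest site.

Cyan

Squared distances to each site:
Magenta: 457.070; Blue: 1475.474; Amber: 118.712; Red: 1031.035; Cyan: 77.065; Violet: 243.701; Coral: 951.231.
Minimum at Cyan.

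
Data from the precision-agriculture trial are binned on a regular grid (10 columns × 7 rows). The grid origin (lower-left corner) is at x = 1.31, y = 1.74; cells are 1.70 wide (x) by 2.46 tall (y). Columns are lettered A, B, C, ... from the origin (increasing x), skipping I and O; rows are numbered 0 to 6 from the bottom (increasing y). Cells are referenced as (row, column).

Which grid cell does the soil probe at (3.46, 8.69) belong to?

Column index: ⌊(3.46 − 1.31) / 1.70⌋ = ⌊1.265⌋ = 1 → column B
Row offset from origin: ⌊(8.69 − 1.74) / 2.46⌋ = ⌊2.825⌋ = 2 → row 2

(2, B)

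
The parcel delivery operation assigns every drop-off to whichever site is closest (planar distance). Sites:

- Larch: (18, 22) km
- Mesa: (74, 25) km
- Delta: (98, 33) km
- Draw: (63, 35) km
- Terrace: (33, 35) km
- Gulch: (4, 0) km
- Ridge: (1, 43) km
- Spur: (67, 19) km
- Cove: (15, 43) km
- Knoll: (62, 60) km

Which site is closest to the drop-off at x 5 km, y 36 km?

Ridge

Squared distances to each site:
Larch: 365.000; Mesa: 4882.000; Delta: 8658.000; Draw: 3365.000; Terrace: 785.000; Gulch: 1297.000; Ridge: 65.000; Spur: 4133.000; Cove: 149.000; Knoll: 3825.000.
Minimum at Ridge.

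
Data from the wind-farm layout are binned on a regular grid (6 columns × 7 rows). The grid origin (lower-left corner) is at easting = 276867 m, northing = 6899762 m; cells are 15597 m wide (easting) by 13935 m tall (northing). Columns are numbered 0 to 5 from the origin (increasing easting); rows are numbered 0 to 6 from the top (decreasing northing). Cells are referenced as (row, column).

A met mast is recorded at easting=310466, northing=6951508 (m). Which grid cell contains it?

(3, 2)

Column index: ⌊(310466 − 276867) / 15597⌋ = ⌊2.154⌋ = 2
Row offset from origin: ⌊(6951508 − 6899762) / 13935⌋ = ⌊3.713⌋ = 3 → row 3 (counted from top)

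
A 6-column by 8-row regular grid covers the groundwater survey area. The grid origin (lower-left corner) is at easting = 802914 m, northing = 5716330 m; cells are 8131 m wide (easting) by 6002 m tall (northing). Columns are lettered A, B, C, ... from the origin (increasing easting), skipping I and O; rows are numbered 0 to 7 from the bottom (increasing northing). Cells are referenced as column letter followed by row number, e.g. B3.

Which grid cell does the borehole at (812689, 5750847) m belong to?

B5

Column index: ⌊(812689 − 802914) / 8131⌋ = ⌊1.202⌋ = 1 → column B
Row offset from origin: ⌊(5750847 − 5716330) / 6002⌋ = ⌊5.751⌋ = 5 → row 5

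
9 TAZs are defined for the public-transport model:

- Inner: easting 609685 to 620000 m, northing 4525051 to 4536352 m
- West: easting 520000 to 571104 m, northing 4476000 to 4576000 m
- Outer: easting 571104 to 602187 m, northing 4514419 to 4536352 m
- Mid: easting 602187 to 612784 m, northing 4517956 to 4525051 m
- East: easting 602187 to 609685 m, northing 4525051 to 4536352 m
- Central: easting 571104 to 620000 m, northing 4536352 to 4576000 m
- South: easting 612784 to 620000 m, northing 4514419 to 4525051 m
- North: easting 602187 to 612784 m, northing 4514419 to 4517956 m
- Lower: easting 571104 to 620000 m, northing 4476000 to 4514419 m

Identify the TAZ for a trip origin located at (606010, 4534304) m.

East

The point has easting = 606010 and northing = 4534304.
Only East satisfies 602187 ≤ easting ≤ 609685 and 4525051 ≤ northing ≤ 4536352.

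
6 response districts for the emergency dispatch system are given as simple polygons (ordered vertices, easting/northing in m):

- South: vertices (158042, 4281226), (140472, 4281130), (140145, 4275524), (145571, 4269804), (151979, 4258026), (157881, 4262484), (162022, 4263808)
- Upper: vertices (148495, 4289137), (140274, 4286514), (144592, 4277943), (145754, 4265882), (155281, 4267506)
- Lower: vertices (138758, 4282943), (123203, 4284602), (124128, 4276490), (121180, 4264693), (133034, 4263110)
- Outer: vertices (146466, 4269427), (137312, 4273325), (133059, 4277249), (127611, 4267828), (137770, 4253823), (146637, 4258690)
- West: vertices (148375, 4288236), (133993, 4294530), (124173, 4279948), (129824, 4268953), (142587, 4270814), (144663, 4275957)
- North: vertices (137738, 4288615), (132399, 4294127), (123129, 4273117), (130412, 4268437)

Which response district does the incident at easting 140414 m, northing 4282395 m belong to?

Cast a ray rightward from (140414, 4282395). For each polygon, the edges (by vertex number in listed order) whose endpoints lie on opposite sides of northing = 4282395, where each meets that height, and whether that is right or left of the point:
South: no edge straddles that height → 0 crossings.
Upper: 2–3 at easting≈142349.1 (right), 5–1 at easting≈150610.1 (right) → 2 crossings.
Lower: 2–3 at easting≈123454.7 (left), 5–1 at easting≈138599.8 (left) → 0 crossings.
Outer: no edge straddles that height → 0 crossings.
West: 2–3 at easting≈125820.9 (left), 6–1 at easting≈146609.2 (right) → 1 crossing.
North: 2–3 at easting≈127222.6 (left), 4–1 at easting≈135479.7 (left) → 0 crossings.
Only West has an odd count, so the point is inside West.

West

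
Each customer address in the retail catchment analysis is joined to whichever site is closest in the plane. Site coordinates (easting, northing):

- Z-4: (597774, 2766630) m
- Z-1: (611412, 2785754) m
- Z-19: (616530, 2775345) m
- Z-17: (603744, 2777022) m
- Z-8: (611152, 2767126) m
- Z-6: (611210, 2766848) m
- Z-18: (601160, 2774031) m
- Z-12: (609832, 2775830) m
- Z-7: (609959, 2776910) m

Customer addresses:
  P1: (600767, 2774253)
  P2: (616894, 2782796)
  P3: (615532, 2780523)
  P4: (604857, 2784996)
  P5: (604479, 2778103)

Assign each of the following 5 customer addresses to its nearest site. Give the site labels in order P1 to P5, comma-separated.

Z-18, Z-1, Z-19, Z-1, Z-17

P1 → Z-18 (d²=203733.00)
P2 → Z-1 (d²=38802088.00)
P3 → Z-19 (d²=27807688.00)
P4 → Z-1 (d²=43542589.00)
P5 → Z-17 (d²=1708786.00)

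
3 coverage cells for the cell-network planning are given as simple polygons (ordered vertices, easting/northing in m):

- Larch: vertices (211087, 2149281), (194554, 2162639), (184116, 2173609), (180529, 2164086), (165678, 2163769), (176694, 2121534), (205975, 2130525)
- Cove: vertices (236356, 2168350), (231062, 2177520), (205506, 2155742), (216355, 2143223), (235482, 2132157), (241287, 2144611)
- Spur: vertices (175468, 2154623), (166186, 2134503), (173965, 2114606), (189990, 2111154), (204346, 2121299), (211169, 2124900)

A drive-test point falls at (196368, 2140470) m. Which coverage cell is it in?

Cast a ray rightward from (196368, 2140470). For each polygon, the edges (by vertex number in listed order) whose endpoints lie on opposite sides of northing = 2140470, where each meets that height, and whether that is right or left of the point:
Larch: 5–6 at easting≈171755.0 (left), 7–1 at easting≈208685.5 (right) → 1 crossing.
Cove: 4–5 at easting≈221113.4 (right), 5–6 at easting≈239356.8 (right) → 2 crossings.
Spur: 1–2 at easting≈168938.8 (left), 6–1 at easting≈192467.5 (left) → 0 crossings.
Only Larch has an odd count, so the point is inside Larch.

Larch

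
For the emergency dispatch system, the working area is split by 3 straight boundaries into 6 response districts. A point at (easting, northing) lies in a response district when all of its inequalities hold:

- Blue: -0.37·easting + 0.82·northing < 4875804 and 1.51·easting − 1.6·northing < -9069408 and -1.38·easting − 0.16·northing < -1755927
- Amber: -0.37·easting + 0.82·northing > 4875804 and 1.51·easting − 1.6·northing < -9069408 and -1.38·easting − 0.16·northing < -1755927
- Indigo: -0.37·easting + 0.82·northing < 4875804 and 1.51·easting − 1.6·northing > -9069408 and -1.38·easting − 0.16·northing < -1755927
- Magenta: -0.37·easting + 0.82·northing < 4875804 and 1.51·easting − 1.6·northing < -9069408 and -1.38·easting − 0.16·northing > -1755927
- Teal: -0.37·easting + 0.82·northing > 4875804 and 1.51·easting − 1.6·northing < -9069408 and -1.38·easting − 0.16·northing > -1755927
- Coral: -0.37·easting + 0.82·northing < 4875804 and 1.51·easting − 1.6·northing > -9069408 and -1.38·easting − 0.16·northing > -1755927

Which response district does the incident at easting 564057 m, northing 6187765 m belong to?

Indigo

-0.37·564057 + 0.82·6187765 = 4865266.210, which is < 4875804
1.51·564057 − 1.6·6187765 = -9048697.930, which is > -9069408
-1.38·564057 − 0.16·6187765 = -1768441.060, which is < -1755927
This sign pattern matches Indigo.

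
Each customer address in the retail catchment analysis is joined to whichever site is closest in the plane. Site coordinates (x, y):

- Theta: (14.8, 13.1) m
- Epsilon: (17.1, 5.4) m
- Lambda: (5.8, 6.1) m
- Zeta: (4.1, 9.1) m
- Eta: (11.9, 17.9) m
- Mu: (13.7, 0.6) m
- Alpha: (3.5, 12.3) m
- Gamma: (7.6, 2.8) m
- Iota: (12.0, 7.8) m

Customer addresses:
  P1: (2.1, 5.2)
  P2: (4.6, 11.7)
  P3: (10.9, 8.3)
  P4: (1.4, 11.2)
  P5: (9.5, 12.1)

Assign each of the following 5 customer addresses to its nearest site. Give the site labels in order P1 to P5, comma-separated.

Lambda, Alpha, Iota, Alpha, Iota

P1 → Lambda (d²=14.50)
P2 → Alpha (d²=1.57)
P3 → Iota (d²=1.46)
P4 → Alpha (d²=5.62)
P5 → Iota (d²=24.74)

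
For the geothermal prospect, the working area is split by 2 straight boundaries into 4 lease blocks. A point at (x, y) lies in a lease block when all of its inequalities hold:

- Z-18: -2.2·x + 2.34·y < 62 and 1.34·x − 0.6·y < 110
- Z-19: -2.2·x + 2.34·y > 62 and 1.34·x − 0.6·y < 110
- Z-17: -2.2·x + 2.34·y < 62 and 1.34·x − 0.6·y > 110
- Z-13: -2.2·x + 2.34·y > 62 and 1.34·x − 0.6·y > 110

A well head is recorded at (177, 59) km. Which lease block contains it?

-2.2·177 + 2.34·59 = -251.340, which is < 62
1.34·177 − 0.6·59 = 201.780, which is > 110
This sign pattern matches Z-17.

Z-17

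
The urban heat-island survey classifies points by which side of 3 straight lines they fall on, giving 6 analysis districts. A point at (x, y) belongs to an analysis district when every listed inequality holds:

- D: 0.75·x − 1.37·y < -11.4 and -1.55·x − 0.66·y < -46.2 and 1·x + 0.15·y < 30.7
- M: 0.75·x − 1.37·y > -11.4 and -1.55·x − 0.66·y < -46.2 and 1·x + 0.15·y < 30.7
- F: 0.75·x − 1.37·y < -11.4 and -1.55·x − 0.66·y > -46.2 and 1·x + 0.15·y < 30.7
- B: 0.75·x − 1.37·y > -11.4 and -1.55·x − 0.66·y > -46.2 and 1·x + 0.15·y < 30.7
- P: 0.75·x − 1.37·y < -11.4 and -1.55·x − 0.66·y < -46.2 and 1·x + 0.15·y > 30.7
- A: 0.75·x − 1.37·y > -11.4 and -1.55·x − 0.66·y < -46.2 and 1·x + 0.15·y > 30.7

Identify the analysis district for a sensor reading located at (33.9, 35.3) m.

P

0.75·33.9 − 1.37·35.3 = -22.936, which is < -11.4
-1.55·33.9 − 0.66·35.3 = -75.843, which is < -46.2
1·33.9 + 0.15·35.3 = 39.195, which is > 30.7
This sign pattern matches P.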